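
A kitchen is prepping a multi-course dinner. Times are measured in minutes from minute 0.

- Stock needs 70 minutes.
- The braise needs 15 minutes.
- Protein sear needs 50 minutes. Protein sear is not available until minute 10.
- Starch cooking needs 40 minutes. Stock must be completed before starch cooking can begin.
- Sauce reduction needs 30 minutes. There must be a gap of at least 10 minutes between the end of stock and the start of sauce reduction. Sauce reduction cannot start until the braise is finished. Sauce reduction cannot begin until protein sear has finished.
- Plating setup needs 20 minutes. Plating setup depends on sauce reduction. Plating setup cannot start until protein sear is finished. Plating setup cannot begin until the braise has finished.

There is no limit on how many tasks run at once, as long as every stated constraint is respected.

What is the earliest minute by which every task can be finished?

Protein sear waits on its own release at minute 10, so it starts at minute 10 and finishes at 10 + 50 = minute 60.
The braise has no prerequisites, so it starts at minute 0 and finishes at minute 15.
Stock can start immediately at minute 0; it finishes at minute 70.
Starch cooking waits on stock (finishes minute 70), so it starts at minute 70 and finishes at 70 + 40 = minute 110.
Sauce reduction has to wait for stock (finishes minute 70, plus 10-minute gap → minute 80); the braise (finishes minute 15); protein sear (finishes minute 60). The latest of these is minute 80, so sauce reduction runs minute 80 to 80 + 30 = minute 110.
For plating setup: sauce reduction (finishes minute 110); protein sear (finishes minute 60); the braise (finishes minute 15). Taking the maximum gives a start of minute 110, and it finishes at 110 + 20 = minute 130.
All tasks are finished once the last one completes. Finish times: Stock at 70, The braise at 15, Protein sear at 60, Sauce reduction at 110, Starch cooking at 110, Plating setup at 130. The latest is minute 130.

130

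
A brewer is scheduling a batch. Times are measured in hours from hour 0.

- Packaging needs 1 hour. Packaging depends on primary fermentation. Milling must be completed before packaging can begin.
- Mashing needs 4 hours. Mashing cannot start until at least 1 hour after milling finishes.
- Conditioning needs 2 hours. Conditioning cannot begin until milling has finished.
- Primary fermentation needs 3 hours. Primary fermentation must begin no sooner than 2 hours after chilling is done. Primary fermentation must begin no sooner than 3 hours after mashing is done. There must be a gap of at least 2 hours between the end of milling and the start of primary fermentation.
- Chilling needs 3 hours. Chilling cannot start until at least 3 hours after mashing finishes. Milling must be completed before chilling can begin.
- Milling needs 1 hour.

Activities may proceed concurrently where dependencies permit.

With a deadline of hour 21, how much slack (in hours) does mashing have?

3

Milling can start immediately at hour 0; it finishes at hour 1.
After milling (finishes hour 1, plus 1-hour gap → hour 2), mashing can start at hour 2 and finishes at hour 6.

Working backward from the deadline:
Packaging must finish by hour 21; it takes 1 hour, so it must start by 21 − 1 = hour 20.
Primary fermentation has to be done before packaging (must start by hour 20). That means finishing by hour 20, i.e. starting by 20 − 3 = hour 17.
Chilling feeds into primary fermentation (must start by hour 17, minus 2-hour gap → hour 15); so chilling must finish by hour 15 and therefore start by hour 12.
Mashing has several dependents: chilling (must start by hour 12, minus 3-hour gap → hour 9); primary fermentation (must start by hour 17, minus 3-hour gap → hour 14). The earliest of those limits is hour 9, so mashing must start by 9 − 4 = hour 5.
So mashing can start as early as hour 2 and as late as hour 5, giving 5 − 2 = 3 hours of slack.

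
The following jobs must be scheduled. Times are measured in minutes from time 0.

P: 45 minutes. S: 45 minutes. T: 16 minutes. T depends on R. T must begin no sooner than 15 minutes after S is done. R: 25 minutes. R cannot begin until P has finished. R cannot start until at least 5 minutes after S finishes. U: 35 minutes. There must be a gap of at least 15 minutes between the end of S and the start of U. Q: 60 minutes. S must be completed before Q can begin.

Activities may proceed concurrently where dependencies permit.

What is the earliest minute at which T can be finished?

S has no prerequisites, so it starts at minute 0 and finishes at minute 45.
Nothing blocks P, so it runs from minute 0 to minute 45.
For R: P (finishes minute 45); S (finishes minute 45, plus 5-minute gap → minute 50). Taking the maximum gives a start of minute 50, and it finishes at 50 + 25 = minute 75.
For T: R (finishes minute 75); S (finishes minute 45, plus 15-minute gap → minute 60). Taking the maximum gives a start of minute 75, and it finishes at 75 + 16 = minute 91.

91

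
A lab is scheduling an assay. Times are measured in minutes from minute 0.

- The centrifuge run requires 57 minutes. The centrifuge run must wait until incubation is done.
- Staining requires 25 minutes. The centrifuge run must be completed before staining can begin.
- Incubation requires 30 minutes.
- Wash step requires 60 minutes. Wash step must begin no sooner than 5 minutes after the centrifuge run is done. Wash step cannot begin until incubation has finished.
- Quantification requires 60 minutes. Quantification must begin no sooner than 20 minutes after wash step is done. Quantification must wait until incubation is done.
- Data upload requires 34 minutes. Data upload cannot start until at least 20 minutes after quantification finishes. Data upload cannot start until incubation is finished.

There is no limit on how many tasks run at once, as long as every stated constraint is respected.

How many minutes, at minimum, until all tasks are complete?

286

Incubation has no prerequisites, so it starts at minute 0 and finishes at minute 30.
The centrifuge run waits on incubation (finishes minute 30), so it starts at minute 30 and finishes at 30 + 57 = minute 87.
After the centrifuge run (finishes minute 87), staining can start at minute 87 and finishes at minute 112.
For wash step: the centrifuge run (finishes minute 87, plus 5-minute gap → minute 92); incubation (finishes minute 30). Taking the maximum gives a start of minute 92, and it finishes at 92 + 60 = minute 152.
Quantification cannot start until wash step (finishes minute 152, plus 20-minute gap → minute 172); incubation (finishes minute 30). The controlling bound is minute 172, so quantification finishes at 172 + 60 = minute 232.
For data upload: quantification (finishes minute 232, plus 20-minute gap → minute 252); incubation (finishes minute 30). Taking the maximum gives a start of minute 252, and it finishes at 252 + 34 = minute 286.
All tasks are finished once the last one completes. Finish times: Incubation at 30, The centrifuge run at 87, Wash step at 152, Staining at 112, Quantification at 232, Data upload at 286. The latest is minute 286.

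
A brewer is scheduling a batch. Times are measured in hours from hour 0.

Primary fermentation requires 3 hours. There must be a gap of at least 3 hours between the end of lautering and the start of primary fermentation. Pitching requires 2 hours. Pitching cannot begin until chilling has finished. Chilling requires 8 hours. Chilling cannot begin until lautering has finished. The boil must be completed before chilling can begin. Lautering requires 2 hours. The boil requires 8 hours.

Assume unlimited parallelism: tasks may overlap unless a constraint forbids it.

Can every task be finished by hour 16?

No

The boil can start immediately at hour 0; it finishes at hour 8.
Lautering can start immediately at hour 0; it finishes at hour 2.
After lautering (finishes hour 2, plus 3-hour gap → hour 5), primary fermentation can start at hour 5 and finishes at hour 8.
For chilling: lautering (finishes hour 2); the boil (finishes hour 8). Taking the maximum gives a start of hour 8, and it finishes at 8 + 8 = hour 16.
After chilling (finishes hour 16), pitching can start at hour 16 and finishes at hour 18.
The earliest everything can be done is hour 18, which is after the deadline of 16, so it is not possible.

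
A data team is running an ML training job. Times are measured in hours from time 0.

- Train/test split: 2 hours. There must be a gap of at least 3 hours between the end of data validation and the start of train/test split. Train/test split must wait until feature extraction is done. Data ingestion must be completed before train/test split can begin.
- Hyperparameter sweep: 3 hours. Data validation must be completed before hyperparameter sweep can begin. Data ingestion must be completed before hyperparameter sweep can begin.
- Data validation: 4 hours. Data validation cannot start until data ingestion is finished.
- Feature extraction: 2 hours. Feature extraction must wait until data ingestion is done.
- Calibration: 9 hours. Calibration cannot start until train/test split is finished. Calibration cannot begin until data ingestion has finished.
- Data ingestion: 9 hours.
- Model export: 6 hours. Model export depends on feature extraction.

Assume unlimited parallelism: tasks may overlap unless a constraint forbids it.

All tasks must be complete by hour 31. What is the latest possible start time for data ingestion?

4

Calibration must finish by hour 31; it takes 9 hours, so it must start by 31 − 9 = hour 22.
Train/test split must finish before calibration (must start by hour 22). With a 2-hour duration, train/test split must start by 22 − 2 = hour 20.
Nothing follows hyperparameter sweep; the deadline of hour 31 is its only limit. It must start by 31 − 3 = hour 28.
Data validation has several dependents: train/test split (must start by hour 20, minus 3-hour gap → hour 17); hyperparameter sweep (must start by hour 28). The earliest of those limits is hour 17, so data validation must start by 17 − 4 = hour 13.
Nothing follows model export; the deadline of hour 31 is its only limit. It must start by 31 − 6 = hour 25.
Feature extraction must finish in time for train/test split (must start by hour 20); model export (must start by hour 25). The tightest is hour 20, so feature extraction must start by 20 − 2 = hour 18.
Data ingestion must finish in time for data validation (must start by hour 13); feature extraction (must start by hour 18); train/test split (must start by hour 20); hyperparameter sweep (must start by hour 28); calibration (must start by hour 22). The tightest is hour 13, so data ingestion must start by 13 − 9 = hour 4.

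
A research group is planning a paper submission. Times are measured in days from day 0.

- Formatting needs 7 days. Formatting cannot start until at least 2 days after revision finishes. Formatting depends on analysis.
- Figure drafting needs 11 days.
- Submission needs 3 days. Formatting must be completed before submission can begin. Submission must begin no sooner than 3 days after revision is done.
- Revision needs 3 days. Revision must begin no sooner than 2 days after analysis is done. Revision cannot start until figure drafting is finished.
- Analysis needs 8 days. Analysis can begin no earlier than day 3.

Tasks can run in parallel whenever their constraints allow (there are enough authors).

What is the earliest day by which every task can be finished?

28

Figure drafting can start immediately at day 0; it finishes at day 11.
After its own release at day 3, analysis can start at day 3 and finishes at day 11.
Revision has to wait for analysis (finishes day 11, plus 2-day gap → day 13); figure drafting (finishes day 11). The latest of these is day 13, so revision runs day 13 to 13 + 3 = day 16.
Formatting needs all of revision (finishes day 16, plus 2-day gap → day 18); analysis (finishes day 11). That puts its earliest start at day 18; it finishes at 18 + 7 = day 25.
For submission: formatting (finishes day 25); revision (finishes day 16, plus 3-day gap → day 19). Taking the maximum gives a start of day 25, and it finishes at 25 + 3 = day 28.
All tasks are finished once the last one completes. Finish times: Analysis at 11, Figure drafting at 11, Revision at 16, Formatting at 25, Submission at 28. The latest is day 28.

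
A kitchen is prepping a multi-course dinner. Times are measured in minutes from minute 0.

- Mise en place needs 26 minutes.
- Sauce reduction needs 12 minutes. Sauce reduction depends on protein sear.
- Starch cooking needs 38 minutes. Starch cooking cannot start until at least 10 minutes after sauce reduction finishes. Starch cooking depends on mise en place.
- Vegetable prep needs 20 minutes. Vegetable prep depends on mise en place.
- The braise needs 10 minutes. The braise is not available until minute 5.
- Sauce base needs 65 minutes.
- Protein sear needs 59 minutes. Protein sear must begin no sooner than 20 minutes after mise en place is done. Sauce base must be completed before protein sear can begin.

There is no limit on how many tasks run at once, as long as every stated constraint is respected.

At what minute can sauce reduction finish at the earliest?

Sauce base has no prerequisites, so it starts at minute 0 and finishes at minute 65.
Nothing blocks mise en place, so it runs from minute 0 to minute 26.
Protein sear has to wait for mise en place (finishes minute 26, plus 20-minute gap → minute 46); sauce base (finishes minute 65). The latest of these is minute 65, so protein sear runs minute 65 to 65 + 59 = minute 124.
Sauce reduction waits on protein sear (finishes minute 124), so it starts at minute 124 and finishes at 124 + 12 = minute 136.

136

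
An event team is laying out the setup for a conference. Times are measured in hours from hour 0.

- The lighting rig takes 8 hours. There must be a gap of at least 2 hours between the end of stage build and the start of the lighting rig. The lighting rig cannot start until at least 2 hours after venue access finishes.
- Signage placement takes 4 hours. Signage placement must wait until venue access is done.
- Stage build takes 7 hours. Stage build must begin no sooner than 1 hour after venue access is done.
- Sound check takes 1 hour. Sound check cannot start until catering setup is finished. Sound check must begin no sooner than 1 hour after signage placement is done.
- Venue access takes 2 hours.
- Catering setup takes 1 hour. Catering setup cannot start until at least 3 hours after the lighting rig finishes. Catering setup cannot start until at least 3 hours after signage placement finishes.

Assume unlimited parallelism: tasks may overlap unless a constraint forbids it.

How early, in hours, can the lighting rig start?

12

Nothing blocks venue access, so it runs from hour 0 to hour 2.
After venue access (finishes hour 2, plus 1-hour gap → hour 3), stage build can start at hour 3 and finishes at hour 10.
The lighting rig waits on stage build (finishes hour 10, plus 2-hour gap → hour 12); venue access (finishes hour 2, plus 2-hour gap → hour 4). The latest of these is hour 12, which is the earliest the lighting rig can start.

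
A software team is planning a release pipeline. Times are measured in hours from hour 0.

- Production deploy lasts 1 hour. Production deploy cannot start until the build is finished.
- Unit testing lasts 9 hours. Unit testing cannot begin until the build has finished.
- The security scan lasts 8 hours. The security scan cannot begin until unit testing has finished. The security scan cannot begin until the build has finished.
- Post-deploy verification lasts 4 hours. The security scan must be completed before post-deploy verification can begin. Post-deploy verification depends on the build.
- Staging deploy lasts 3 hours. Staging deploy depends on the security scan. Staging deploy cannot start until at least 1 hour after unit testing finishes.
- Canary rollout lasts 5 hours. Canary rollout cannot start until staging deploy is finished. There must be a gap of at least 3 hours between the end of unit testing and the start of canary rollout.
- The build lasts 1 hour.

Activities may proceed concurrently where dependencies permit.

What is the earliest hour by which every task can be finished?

26

The build can start immediately at hour 0; it finishes at hour 1.
After the build (finishes hour 1), production deploy can start at hour 1 and finishes at hour 2.
Unit testing waits on the build (finishes hour 1), so it starts at hour 1 and finishes at 1 + 9 = hour 10.
The security scan has to wait for unit testing (finishes hour 10); the build (finishes hour 1). The latest of these is hour 10, so the security scan runs hour 10 to 10 + 8 = hour 18.
For post-deploy verification: the security scan (finishes hour 18); the build (finishes hour 1). Taking the maximum gives a start of hour 18, and it finishes at 18 + 4 = hour 22.
Staging deploy has to wait for the security scan (finishes hour 18); unit testing (finishes hour 10, plus 1-hour gap → hour 11). The latest of these is hour 18, so staging deploy runs hour 18 to 18 + 3 = hour 21.
For canary rollout: staging deploy (finishes hour 21); unit testing (finishes hour 10, plus 3-hour gap → hour 13). Taking the maximum gives a start of hour 21, and it finishes at 21 + 5 = hour 26.
All tasks are finished once the last one completes. Finish times: The build at 1, Unit testing at 10, The security scan at 18, Staging deploy at 21, Canary rollout at 26, Production deploy at 2, Post-deploy verification at 22. The latest is hour 26.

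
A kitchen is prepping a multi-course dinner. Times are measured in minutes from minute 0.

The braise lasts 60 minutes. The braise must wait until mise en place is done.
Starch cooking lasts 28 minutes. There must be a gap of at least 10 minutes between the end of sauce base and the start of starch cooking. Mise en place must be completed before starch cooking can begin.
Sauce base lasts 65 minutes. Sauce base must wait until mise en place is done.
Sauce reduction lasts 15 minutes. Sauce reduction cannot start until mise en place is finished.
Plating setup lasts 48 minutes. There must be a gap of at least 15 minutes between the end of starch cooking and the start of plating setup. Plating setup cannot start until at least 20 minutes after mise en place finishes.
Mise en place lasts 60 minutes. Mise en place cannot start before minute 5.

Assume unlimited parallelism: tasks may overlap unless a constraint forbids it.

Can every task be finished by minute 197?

No

After its own release at minute 5, mise en place can start at minute 5 and finishes at minute 65.
Sauce reduction waits on mise en place (finishes minute 65), so it starts at minute 65 and finishes at 65 + 15 = minute 80.
The braise cannot begin until mise en place (finishes minute 65). It runs from minute 65 to 65 + 60 = minute 125.
Sauce base cannot begin until mise en place (finishes minute 65). It runs from minute 65 to 65 + 65 = minute 130.
Starch cooking cannot start until sauce base (finishes minute 130, plus 10-minute gap → minute 140); mise en place (finishes minute 65). The controlling bound is minute 140, so starch cooking finishes at 140 + 28 = minute 168.
Plating setup has to wait for starch cooking (finishes minute 168, plus 15-minute gap → minute 183); mise en place (finishes minute 65, plus 20-minute gap → minute 85). The latest of these is minute 183, so plating setup runs minute 183 to 183 + 48 = minute 231.
The earliest everything can be done is minute 231, which is after the deadline of 197, so it is not possible.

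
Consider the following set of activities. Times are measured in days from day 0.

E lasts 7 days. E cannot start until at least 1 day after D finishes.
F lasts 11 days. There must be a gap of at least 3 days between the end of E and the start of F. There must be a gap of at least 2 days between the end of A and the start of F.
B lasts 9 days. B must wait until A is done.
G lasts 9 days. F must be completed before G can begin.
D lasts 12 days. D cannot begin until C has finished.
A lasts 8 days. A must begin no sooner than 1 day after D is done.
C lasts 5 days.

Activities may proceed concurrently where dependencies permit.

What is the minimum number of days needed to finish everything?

48

Nothing blocks C, so it runs from day 0 to day 5.
D cannot begin until C (finishes day 5). It runs from day 5 to 5 + 12 = day 17.
E waits on D (finishes day 17, plus 1-day gap → day 18), so it starts at day 18 and finishes at 18 + 7 = day 25.
A waits on D (finishes day 17, plus 1-day gap → day 18), so it starts at day 18 and finishes at 18 + 8 = day 26.
F needs all of E (finishes day 25, plus 3-day gap → day 28); A (finishes day 26, plus 2-day gap → day 28). That puts its earliest start at day 28; it finishes at 28 + 11 = day 39.
G cannot begin until F (finishes day 39). It runs from day 39 to 39 + 9 = day 48.
B waits on A (finishes day 26), so it starts at day 26 and finishes at 26 + 9 = day 35.
All tasks are finished once the last one completes. Finish times: A at 26, B at 35, C at 5, D at 17, E at 25, F at 39, G at 48. The latest is day 48.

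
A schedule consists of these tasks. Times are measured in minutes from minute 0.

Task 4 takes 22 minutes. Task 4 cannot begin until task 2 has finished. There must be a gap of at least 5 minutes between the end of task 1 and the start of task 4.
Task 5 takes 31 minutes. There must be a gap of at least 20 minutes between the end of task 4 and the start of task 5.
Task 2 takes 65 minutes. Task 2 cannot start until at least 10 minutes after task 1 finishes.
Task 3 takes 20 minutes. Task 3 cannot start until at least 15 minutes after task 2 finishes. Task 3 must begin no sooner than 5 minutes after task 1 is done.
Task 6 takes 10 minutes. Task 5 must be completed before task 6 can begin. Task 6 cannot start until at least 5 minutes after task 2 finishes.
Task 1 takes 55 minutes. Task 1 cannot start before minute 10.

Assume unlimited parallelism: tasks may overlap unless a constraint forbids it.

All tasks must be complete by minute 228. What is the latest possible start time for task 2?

80

Nothing follows task 3; the deadline of minute 228 is its only limit. It must start by 228 − 20 = minute 208.
To finish by minute 228, task 6 (duration 10) must start no later than minute 218.
Since task 6 (must start by minute 218) depends on it, task 5 must finish by minute 218. Backing off its 31-minute duration gives a latest start of minute 187.
Task 4 must finish before task 5 (must start by minute 187, minus 20-minute gap → minute 167). With a 22-minute duration, task 4 must start by 167 − 22 = minute 145.
Task 2 feeds task 3 (must start by minute 208, minus 15-minute gap → minute 193); task 4 (must start by minute 145); task 6 (must start by minute 218, minus 5-minute gap → minute 213). Taking the minimum, task 2 must finish by minute 145 and start by 145 − 65 = minute 80.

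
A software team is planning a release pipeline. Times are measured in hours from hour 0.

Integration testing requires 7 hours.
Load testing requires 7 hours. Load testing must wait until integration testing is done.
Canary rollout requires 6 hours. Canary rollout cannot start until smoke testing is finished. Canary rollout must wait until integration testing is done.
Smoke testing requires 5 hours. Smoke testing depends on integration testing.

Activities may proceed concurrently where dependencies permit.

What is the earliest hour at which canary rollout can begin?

12

Nothing blocks integration testing, so it runs from hour 0 to hour 7.
After integration testing (finishes hour 7), smoke testing can start at hour 7 and finishes at hour 12.
Canary rollout waits on smoke testing (finishes hour 12); integration testing (finishes hour 7). The latest of these is hour 12, which is the earliest canary rollout can start.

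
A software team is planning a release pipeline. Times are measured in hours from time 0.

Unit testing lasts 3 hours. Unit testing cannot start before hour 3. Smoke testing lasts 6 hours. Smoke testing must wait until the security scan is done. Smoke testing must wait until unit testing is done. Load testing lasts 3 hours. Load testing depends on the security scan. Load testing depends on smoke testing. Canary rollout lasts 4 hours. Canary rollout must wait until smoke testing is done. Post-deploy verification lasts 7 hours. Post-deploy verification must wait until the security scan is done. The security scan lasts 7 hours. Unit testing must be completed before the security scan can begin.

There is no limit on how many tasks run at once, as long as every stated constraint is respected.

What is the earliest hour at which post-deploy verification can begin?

After its own release at hour 3, unit testing can start at hour 3 and finishes at hour 6.
The security scan waits on unit testing (finishes hour 6), so it starts at hour 6 and finishes at 6 + 7 = hour 13.
Post-deploy verification waits on the security scan (finishes hour 13), so the earliest it can start is hour 13.

13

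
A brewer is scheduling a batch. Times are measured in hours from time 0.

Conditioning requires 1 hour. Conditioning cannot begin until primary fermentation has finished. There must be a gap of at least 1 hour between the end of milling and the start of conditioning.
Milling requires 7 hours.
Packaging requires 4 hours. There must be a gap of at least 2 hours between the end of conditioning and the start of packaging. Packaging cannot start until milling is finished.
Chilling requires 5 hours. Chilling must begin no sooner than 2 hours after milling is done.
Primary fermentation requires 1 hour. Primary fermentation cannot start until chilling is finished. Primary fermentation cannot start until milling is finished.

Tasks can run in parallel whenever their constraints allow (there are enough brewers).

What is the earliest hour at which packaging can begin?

Milling can start immediately at hour 0; it finishes at hour 7.
Chilling waits on milling (finishes hour 7, plus 2-hour gap → hour 9), so it starts at hour 9 and finishes at 9 + 5 = hour 14.
For primary fermentation: chilling (finishes hour 14); milling (finishes hour 7). Taking the maximum gives a start of hour 14, and it finishes at 14 + 1 = hour 15.
Conditioning has to wait for primary fermentation (finishes hour 15); milling (finishes hour 7, plus 1-hour gap → hour 8). The latest of these is hour 15, so conditioning runs hour 15 to 15 + 1 = hour 16.
Packaging waits on conditioning (finishes hour 16, plus 2-hour gap → hour 18); milling (finishes hour 7). The latest of these is hour 18, which is the earliest packaging can start.

18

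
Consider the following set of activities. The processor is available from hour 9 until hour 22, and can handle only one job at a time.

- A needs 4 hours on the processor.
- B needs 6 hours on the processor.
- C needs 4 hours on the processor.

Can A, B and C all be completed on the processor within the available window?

No

The processor window is 22 − 9 = 13 hours.
Running back to back, the jobs need 4 + 6 + 4 = 14 hours on the processor.
Since 14 > 13, they cannot all fit.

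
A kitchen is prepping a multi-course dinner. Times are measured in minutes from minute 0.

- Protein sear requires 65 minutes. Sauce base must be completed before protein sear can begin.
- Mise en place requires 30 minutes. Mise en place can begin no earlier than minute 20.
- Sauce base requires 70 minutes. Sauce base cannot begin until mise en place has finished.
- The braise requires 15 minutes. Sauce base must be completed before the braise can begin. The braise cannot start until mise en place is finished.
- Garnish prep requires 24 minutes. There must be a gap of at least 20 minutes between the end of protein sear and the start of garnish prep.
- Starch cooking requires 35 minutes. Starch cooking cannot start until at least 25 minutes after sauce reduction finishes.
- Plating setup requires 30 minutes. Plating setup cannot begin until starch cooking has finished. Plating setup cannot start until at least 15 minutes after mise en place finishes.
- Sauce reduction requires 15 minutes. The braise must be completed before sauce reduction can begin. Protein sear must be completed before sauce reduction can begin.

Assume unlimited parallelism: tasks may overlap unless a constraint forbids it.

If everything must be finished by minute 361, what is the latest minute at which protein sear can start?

191

To finish by minute 361, plating setup (duration 30) must start no later than minute 331.
Starch cooking feeds into plating setup (must start by minute 331); so starch cooking must finish by minute 331 and therefore start by minute 296.
Sauce reduction has to be done before starch cooking (must start by minute 296, minus 25-minute gap → minute 271). That means finishing by minute 271, i.e. starting by 271 − 15 = minute 256.
Garnish prep has no dependents, so it just needs to finish by minute 361. Starting by 361 − 24 = minute 337 achieves that.
Protein sear feeds sauce reduction (must start by minute 256); garnish prep (must start by minute 337, minus 20-minute gap → minute 317). Taking the minimum, protein sear must finish by minute 256 and start by 256 − 65 = minute 191.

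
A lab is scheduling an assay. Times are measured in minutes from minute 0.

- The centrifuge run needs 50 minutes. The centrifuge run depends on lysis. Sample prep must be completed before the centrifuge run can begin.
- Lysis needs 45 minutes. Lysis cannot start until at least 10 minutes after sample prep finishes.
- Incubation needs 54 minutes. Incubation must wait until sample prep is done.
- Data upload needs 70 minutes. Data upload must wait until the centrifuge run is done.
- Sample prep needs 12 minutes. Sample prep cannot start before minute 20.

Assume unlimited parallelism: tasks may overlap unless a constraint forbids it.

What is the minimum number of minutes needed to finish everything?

207

Sample prep waits on its own release at minute 20, so it starts at minute 20 and finishes at 20 + 12 = minute 32.
Incubation waits on sample prep (finishes minute 32), so it starts at minute 32 and finishes at 32 + 54 = minute 86.
Lysis waits on sample prep (finishes minute 32, plus 10-minute gap → minute 42), so it starts at minute 42 and finishes at 42 + 45 = minute 87.
For the centrifuge run: lysis (finishes minute 87); sample prep (finishes minute 32). Taking the maximum gives a start of minute 87, and it finishes at 87 + 50 = minute 137.
Data upload waits on the centrifuge run (finishes minute 137), so it starts at minute 137 and finishes at 137 + 70 = minute 207.
All tasks are finished once the last one completes. Finish times: Sample prep at 32, Lysis at 87, Incubation at 86, The centrifuge run at 137, Data upload at 207. The latest is minute 207.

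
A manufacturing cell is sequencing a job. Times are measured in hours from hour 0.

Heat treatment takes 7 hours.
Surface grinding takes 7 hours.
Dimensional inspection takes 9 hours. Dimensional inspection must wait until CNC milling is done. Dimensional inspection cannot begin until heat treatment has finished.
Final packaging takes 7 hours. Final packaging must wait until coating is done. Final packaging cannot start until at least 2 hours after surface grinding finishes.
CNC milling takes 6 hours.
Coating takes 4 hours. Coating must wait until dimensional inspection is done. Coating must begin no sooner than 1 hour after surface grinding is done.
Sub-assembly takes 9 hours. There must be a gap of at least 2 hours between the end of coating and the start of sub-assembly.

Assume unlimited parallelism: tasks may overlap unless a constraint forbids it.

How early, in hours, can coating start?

Surface grinding has no prerequisites, so it starts at hour 0 and finishes at hour 7.
Nothing blocks heat treatment, so it runs from hour 0 to hour 7.
CNC milling has no prerequisites, so it starts at hour 0 and finishes at hour 6.
Dimensional inspection needs all of CNC milling (finishes hour 6); heat treatment (finishes hour 7). That puts its earliest start at hour 7; it finishes at 7 + 9 = hour 16.
Coating waits on dimensional inspection (finishes hour 16); surface grinding (finishes hour 7, plus 1-hour gap → hour 8). The latest of these is hour 16, which is the earliest coating can start.

16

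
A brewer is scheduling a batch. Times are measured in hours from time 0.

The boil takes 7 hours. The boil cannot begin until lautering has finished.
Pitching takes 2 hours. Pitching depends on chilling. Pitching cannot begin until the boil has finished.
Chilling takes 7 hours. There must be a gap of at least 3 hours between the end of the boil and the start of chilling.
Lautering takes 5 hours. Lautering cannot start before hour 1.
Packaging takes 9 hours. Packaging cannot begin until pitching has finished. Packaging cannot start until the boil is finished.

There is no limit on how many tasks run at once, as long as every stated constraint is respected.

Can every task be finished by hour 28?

Lautering cannot begin until its own release at hour 1. It runs from hour 1 to 1 + 5 = hour 6.
The boil cannot begin until lautering (finishes hour 6). It runs from hour 6 to 6 + 7 = hour 13.
Chilling waits on the boil (finishes hour 13, plus 3-hour gap → hour 16), so it starts at hour 16 and finishes at 16 + 7 = hour 23.
Pitching cannot start until chilling (finishes hour 23); the boil (finishes hour 13). The controlling bound is hour 23, so pitching finishes at 23 + 2 = hour 25.
For packaging: pitching (finishes hour 25); the boil (finishes hour 13). Taking the maximum gives a start of hour 25, and it finishes at 25 + 9 = hour 34.
The earliest everything can be done is hour 34, which is after the deadline of 28, so it is not possible.

No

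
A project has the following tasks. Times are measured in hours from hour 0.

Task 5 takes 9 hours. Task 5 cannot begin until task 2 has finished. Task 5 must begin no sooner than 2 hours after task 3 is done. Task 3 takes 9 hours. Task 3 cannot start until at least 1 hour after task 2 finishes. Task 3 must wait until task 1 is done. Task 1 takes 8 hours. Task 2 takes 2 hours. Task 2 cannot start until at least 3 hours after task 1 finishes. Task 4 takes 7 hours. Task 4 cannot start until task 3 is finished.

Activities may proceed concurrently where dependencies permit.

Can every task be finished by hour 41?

Yes

Nothing blocks task 1, so it runs from hour 0 to hour 8.
After task 1 (finishes hour 8, plus 3-hour gap → hour 11), task 2 can start at hour 11 and finishes at hour 13.
Task 3 has to wait for task 2 (finishes hour 13, plus 1-hour gap → hour 14); task 1 (finishes hour 8). The latest of these is hour 14, so task 3 runs hour 14 to 14 + 9 = hour 23.
Task 5 cannot start until task 2 (finishes hour 13); task 3 (finishes hour 23, plus 2-hour gap → hour 25). The controlling bound is hour 25, so task 5 finishes at 25 + 9 = hour 34.
After task 3 (finishes hour 23), task 4 can start at hour 23 and finishes at hour 30.
Every task is finished by hour 34, which is no later than the deadline of 41, so the schedule is feasible.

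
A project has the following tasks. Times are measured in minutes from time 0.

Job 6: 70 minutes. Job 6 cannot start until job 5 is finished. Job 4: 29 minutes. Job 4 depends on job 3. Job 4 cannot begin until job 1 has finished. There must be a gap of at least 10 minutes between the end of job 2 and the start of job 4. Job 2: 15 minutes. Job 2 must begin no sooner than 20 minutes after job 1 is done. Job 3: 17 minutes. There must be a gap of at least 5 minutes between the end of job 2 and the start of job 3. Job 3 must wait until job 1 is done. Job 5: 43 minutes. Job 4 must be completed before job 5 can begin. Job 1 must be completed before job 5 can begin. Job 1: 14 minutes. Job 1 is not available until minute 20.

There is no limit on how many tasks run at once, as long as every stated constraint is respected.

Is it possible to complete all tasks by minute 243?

Yes

After its own release at minute 20, job 1 can start at minute 20 and finishes at minute 34.
After job 1 (finishes minute 34, plus 20-minute gap → minute 54), job 2 can start at minute 54 and finishes at minute 69.
Job 3 cannot start until job 2 (finishes minute 69, plus 5-minute gap → minute 74); job 1 (finishes minute 34). The controlling bound is minute 74, so job 3 finishes at 74 + 17 = minute 91.
Job 4 cannot start until job 3 (finishes minute 91); job 1 (finishes minute 34); job 2 (finishes minute 69, plus 10-minute gap → minute 79). The controlling bound is minute 91, so job 4 finishes at 91 + 29 = minute 120.
Job 5 cannot start until job 4 (finishes minute 120); job 1 (finishes minute 34). The controlling bound is minute 120, so job 5 finishes at 120 + 43 = minute 163.
Job 6 cannot begin until job 5 (finishes minute 163). It runs from minute 163 to 163 + 70 = minute 233.
Every task is finished by minute 233, which is no later than the deadline of 243, so the schedule is feasible.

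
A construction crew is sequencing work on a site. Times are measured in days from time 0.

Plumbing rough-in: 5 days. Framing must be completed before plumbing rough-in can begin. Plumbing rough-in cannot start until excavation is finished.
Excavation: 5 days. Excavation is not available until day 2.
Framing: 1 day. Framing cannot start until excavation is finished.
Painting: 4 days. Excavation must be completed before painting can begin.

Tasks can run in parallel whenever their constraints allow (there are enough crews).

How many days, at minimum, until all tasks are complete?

13

Excavation waits on its own release at day 2, so it starts at day 2 and finishes at 2 + 5 = day 7.
Painting waits on excavation (finishes day 7), so it starts at day 7 and finishes at 7 + 4 = day 11.
Framing cannot begin until excavation (finishes day 7). It runs from day 7 to 7 + 1 = day 8.
Plumbing rough-in cannot start until framing (finishes day 8); excavation (finishes day 7). The controlling bound is day 8, so plumbing rough-in finishes at 8 + 5 = day 13.
All tasks are finished once the last one completes. Finish times: Excavation at 7, Framing at 8, Plumbing rough-in at 13, Painting at 11. The latest is day 13.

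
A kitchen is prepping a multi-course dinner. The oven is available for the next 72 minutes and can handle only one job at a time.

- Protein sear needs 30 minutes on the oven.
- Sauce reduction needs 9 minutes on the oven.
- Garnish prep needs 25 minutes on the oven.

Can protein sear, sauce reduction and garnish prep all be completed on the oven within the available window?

Yes

Running back to back, the jobs need 30 + 9 + 25 = 64 minutes on the oven.
Since 64 ≤ 72, they fit within the window.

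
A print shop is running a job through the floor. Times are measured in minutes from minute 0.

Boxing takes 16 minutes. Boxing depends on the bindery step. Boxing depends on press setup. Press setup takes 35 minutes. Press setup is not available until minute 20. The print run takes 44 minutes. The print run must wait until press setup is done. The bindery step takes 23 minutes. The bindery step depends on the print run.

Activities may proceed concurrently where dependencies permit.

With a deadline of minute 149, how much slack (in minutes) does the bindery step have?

11

Press setup cannot begin until its own release at minute 20. It runs from minute 20 to 20 + 35 = minute 55.
The print run cannot begin until press setup (finishes minute 55). It runs from minute 55 to 55 + 44 = minute 99.
After the print run (finishes minute 99), the bindery step can start at minute 99 and finishes at minute 122.

Working backward from the deadline:
Boxing must finish by minute 149; it takes 16 minutes, so it must start by 149 − 16 = minute 133.
Since boxing (must start by minute 133) depends on it, the bindery step must finish by minute 133. Backing off its 23-minute duration gives a latest start of minute 110.
So the bindery step can start as early as minute 99 and as late as minute 110, giving 110 − 99 = 11 minutes of slack.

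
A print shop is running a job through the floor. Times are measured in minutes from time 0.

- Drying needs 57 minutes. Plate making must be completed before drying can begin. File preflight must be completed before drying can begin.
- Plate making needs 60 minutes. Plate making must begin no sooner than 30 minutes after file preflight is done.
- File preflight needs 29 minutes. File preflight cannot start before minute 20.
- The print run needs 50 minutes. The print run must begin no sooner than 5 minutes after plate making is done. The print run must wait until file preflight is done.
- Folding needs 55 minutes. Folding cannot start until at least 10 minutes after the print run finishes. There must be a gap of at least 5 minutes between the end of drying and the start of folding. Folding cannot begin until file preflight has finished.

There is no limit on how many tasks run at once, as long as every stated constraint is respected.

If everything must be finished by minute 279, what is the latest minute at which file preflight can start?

40

Folding has no dependents, so it just needs to finish by minute 279. Starting by 279 − 55 = minute 224 achieves that.
The print run feeds into folding (must start by minute 224, minus 10-minute gap → minute 214); so the print run must finish by minute 214 and therefore start by minute 164.
Since folding (must start by minute 224, minus 5-minute gap → minute 219) depends on it, drying must finish by minute 219. Backing off its 57-minute duration gives a latest start of minute 162.
Plate making has several dependents: the print run (must start by minute 164, minus 5-minute gap → minute 159); drying (must start by minute 162). The earliest of those limits is minute 159, so plate making must start by 159 − 60 = minute 99.
File preflight feeds plate making (must start by minute 99, minus 30-minute gap → minute 69); the print run (must start by minute 164); drying (must start by minute 162); folding (must start by minute 224). Taking the minimum, file preflight must finish by minute 69 and start by 69 − 29 = minute 40.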